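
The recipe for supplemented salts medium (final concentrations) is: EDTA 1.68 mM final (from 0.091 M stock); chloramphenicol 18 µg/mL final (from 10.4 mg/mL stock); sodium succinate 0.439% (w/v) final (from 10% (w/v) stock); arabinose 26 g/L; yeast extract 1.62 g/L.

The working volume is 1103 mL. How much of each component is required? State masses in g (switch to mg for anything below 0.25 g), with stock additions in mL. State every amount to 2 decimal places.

Working volume: 1103 mL = 1.103 L.
EDTA: dilute stock: 1.68 mM × 1103 mL ÷ 91 mM = 20.36 mL
chloramphenicol: V = C2·V2/C1 = 18 µg/mL × 1103 mL ÷ 10400 µg/mL = 1.91 mL
sodium succinate: C1V1 = C2V2 → 0.439% ÷ 10% × 1103 mL = 48.42 mL
arabinose: 26 g/L × 1.103 L = 28.68 g
yeast extract: 1.62 g/L × 1.103 L = 1.79 g

EDTA 20.36 mL; chloramphenicol 1.91 mL; sodium succinate 48.42 mL; arabinose 28.68 g; yeast extract 1.79 g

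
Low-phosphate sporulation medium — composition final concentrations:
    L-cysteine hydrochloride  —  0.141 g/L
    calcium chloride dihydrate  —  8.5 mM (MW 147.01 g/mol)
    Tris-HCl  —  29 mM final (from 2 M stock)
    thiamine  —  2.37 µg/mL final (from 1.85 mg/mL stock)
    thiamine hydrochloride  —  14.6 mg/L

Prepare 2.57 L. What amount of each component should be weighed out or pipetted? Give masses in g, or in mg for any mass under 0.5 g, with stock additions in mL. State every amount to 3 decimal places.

L-cysteine hydrochloride 362.370 mg; calcium chloride dihydrate 3.211 g; Tris-HCl 37.265 mL; thiamine 3.292 mL; thiamine hydrochloride 37.522 mg

Scale factor relative to 1 L: 2.57.
L-cysteine hydrochloride: 0.141 g/L × 2.57 L = 0.36237 g = 362.370 mg
calcium chloride dihydrate: 8.5 mmol/L × 147.01 g/mol × 2.57 L ÷ 1000 = 3.211 g
Tris-HCl: dilute stock: 29 mM × 2570 mL ÷ 2000 mM = 37.265 mL
thiamine: dilute stock: 2.37 µg/mL × 2570 mL ÷ 1850 µg/mL = 3.292 mL
thiamine hydrochloride: 14.6 mg/L × 2.57 L = 37.522 mg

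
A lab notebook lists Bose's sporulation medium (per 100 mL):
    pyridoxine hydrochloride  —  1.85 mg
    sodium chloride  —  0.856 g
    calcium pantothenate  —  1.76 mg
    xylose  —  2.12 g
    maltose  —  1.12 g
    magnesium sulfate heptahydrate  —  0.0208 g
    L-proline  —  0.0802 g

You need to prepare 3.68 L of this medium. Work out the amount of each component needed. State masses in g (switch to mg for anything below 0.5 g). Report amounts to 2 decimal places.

pyridoxine hydrochloride 68.08 mg; sodium chloride 31.50 g; calcium pantothenate 64.77 mg; xylose 78.02 g; maltose 41.22 g; magnesium sulfate heptahydrate 0.77 g; L-proline 2.95 g

Scale factor = 3680 mL / 100 mL = 36.8.
pyridoxine hydrochloride: 1.85 mg × (3680 mL / 100 mL) = 68.08 mg
sodium chloride: 0.856 g × (3680 mL / 100 mL) = 31.50 g
calcium pantothenate: 1.76 mg × (3680 mL / 100 mL) = 64.77 mg
xylose: 2.12 g × (3680 mL / 100 mL) = 78.02 g
maltose: 1.12 g × (3680 mL / 100 mL) = 41.22 g
magnesium sulfate heptahydrate: 0.0208 g × (3680 mL / 100 mL) = 0.77 g
L-proline: 0.0802 g × (3680 mL / 100 mL) = 2.95 g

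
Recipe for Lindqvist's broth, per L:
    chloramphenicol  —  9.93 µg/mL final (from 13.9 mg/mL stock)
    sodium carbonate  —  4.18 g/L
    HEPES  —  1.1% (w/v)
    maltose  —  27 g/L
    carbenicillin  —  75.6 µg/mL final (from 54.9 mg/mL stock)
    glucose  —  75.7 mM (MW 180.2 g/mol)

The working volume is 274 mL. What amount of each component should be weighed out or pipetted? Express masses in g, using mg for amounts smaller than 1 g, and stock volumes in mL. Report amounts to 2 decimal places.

chloramphenicol 0.20 mL; sodium carbonate 1.15 g; HEPES 3.01 g; maltose 7.40 g; carbenicillin 0.38 mL; glucose 3.74 g

Working volume: 274 mL = 0.274 L.
chloramphenicol: C1V1 = C2V2 → 9.93 µg/mL × 274 mL ÷ 13900 µg/mL = 0.20 mL
sodium carbonate: 4.18 g/L × 0.274 L = 1.15 g
HEPES: 1.1% w/v = 11 g/L → 11 × 0.274 L = 3.01 g
maltose: 27 g/L × 0.274 L = 7.40 g
carbenicillin: V = C2·V2/C1 = 75.6 µg/mL × 274 mL ÷ 54900 µg/mL = 0.38 mL
glucose: 75.7 mmol/L × 180.2 g/mol × 0.274 L ÷ 1000 = 3.74 g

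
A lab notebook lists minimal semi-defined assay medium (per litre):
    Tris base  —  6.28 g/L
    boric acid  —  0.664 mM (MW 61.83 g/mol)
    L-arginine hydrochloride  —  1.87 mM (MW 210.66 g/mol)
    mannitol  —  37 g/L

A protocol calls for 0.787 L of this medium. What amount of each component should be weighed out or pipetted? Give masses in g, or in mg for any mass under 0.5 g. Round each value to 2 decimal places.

Tris base 4.94 g; boric acid 32.31 mg; L-arginine hydrochloride 310.03 mg; mannitol 29.12 g

Working volume: 0.787 L.
Tris base: 6.28 g/L × 0.787 L = 4.94 g
boric acid: 0.664 mmol/L × 61.83 mg/mmol × 0.787 L = 32.31 mg
L-arginine hydrochloride: 1.87 mmol/L × 210.66 mg/mmol × 0.787 L = 310.03 mg
mannitol: 37 g/L × 0.787 L = 29.12 g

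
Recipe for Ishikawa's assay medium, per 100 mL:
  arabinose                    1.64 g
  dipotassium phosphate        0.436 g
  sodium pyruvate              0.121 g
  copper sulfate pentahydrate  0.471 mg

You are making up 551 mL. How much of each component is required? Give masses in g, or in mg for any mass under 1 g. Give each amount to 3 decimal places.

Ratio of target to recipe volume: 551 / 100 = 5.51.
arabinose: 1.64 g × (551 mL / 100 mL) = 9.036 g
dipotassium phosphate: 0.436 g × (551 mL / 100 mL) = 2.402 g
sodium pyruvate: 0.121 g × (551 mL / 100 mL) = 0.66671 g = 666.710 mg
copper sulfate pentahydrate: 0.471 mg × (551 mL / 100 mL) = 2.595 mg

arabinose 9.036 g; dipotassium phosphate 2.402 g; sodium pyruvate 666.710 mg; copper sulfate pentahydrate 2.595 mg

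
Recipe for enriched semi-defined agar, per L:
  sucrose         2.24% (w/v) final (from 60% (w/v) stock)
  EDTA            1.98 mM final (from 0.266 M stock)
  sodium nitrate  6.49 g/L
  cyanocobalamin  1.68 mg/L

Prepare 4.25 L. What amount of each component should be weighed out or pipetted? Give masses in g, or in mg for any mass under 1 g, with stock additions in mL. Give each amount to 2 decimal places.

Scale factor relative to 1 L: 4.25.
sucrose: V = C2·V2/C1 = 2.24% ÷ 60% × 4250 mL = 158.67 mL
EDTA: C1V1 = C2V2 → 1.98 mM × 4250 mL ÷ 266 mM = 31.64 mL
sodium nitrate: 6.49 g/L × 4.25 L = 27.58 g
cyanocobalamin: 1.68 mg/L × 4.25 L = 7.14 mg

sucrose 158.67 mL; EDTA 31.64 mL; sodium nitrate 27.58 g; cyanocobalamin 7.14 mg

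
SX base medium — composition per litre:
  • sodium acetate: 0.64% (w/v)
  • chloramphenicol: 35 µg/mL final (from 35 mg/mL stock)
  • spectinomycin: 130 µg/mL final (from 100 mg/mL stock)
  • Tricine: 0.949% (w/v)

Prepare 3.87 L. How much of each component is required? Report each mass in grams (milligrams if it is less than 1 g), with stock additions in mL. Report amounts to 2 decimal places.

Scale factor relative to 1 L: 3.87.
sodium acetate: 0.64% w/v = 6.4 g/L → 6.4 × 3.87 L = 24.77 g
chloramphenicol: C1V1 = C2V2 → 35 µg/mL × 3870 mL ÷ 35000 µg/mL = 3.87 mL
spectinomycin: V = C2·V2/C1 = 130 µg/mL × 3870 mL ÷ 100000 µg/mL = 5.03 mL
Tricine: 0.949% w/v = 9.49 g/L → 9.49 × 3.87 L = 36.73 g

sodium acetate 24.77 g; chloramphenicol 3.87 mL; spectinomycin 5.03 mL; Tricine 36.73 g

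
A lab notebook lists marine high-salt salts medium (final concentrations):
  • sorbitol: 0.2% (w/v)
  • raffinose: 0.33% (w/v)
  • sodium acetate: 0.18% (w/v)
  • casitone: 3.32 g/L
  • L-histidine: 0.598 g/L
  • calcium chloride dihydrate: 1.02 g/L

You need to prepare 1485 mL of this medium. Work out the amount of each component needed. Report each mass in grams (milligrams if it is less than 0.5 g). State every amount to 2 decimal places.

sorbitol 2.97 g; raffinose 4.90 g; sodium acetate 2.67 g; casitone 4.93 g; L-histidine 0.89 g; calcium chloride dihydrate 1.51 g

Scale factor relative to 1 L: 1.485.
sorbitol: 0.2% w/v = 2 g/L → 2 × 1.485 L = 2.97 g
raffinose: 0.33 g per 100 mL × 1485 mL ÷ 100 = 4.90 g
sodium acetate: 0.18% w/v = 1.8 g/L → 1.8 × 1.485 L = 2.67 g
casitone: 3.32 g/L × 1.485 L = 4.93 g
L-histidine: 0.598 g/L × 1.485 L = 0.89 g
calcium chloride dihydrate: 1.02 g/L × 1.485 L = 1.51 g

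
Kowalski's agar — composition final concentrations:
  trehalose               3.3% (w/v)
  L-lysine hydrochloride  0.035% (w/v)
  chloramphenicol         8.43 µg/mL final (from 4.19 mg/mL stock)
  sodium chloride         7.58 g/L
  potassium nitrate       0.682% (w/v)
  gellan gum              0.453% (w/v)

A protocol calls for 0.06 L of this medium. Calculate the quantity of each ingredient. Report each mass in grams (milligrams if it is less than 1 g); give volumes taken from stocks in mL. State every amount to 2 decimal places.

Scale factor relative to 1 L: 0.06.
trehalose: 3.3 g per 100 mL × 60 mL ÷ 100 = 1.98 g
L-lysine hydrochloride: 0.035 g per 100 mL × 60 mL ÷ 100 = 0.021 g = 21.00 mg
chloramphenicol: C1V1 = C2V2 → 8.43 µg/mL × 60 mL ÷ 4190 µg/mL = 0.12 mL
sodium chloride: 7.58 g/L × 0.06 L = 0.4548 g = 454.80 mg
potassium nitrate: 0.682 g per 100 mL × 60 mL ÷ 100 = 0.4092 g = 409.20 mg
gellan gum: 0.453 g per 100 mL × 60 mL ÷ 100 = 0.2718 g = 271.80 mg

trehalose 1.98 g; L-lysine hydrochloride 21.00 mg; chloramphenicol 0.12 mL; sodium chloride 454.80 mg; potassium nitrate 409.20 mg; gellan gum 271.80 mg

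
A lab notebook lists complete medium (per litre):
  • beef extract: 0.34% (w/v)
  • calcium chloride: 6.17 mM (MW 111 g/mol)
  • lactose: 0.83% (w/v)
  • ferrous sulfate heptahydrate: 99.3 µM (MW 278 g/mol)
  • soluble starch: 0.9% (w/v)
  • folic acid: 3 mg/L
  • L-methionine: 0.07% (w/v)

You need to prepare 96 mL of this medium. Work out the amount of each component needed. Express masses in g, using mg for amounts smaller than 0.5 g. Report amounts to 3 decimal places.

Working volume: 96 mL = 0.096 L.
beef extract: 0.34% w/v = 3.4 g/L → 3.4 × 0.096 L = 0.3264 g = 326.400 mg
calcium chloride: 6.17 mmol/L × 111 mg/mmol × 0.096 L = 65.748 mg
lactose: 0.83 g per 100 mL × 96 mL ÷ 100 = 0.797 g
ferrous sulfate heptahydrate: 99.3 µmol/L × 278 g/mol × 0.096 L ÷ 1000 = 2.650 mg
soluble starch: 0.9% w/v = 9 g/L → 9 × 0.096 L = 0.864 g
folic acid: 3 mg/L × 0.096 L = 0.288 mg
L-methionine: 0.07% w/v = 0.7 g/L → 0.7 × 0.096 L = 0.0672 g = 67.200 mg

beef extract 326.400 mg; calcium chloride 65.748 mg; lactose 0.797 g; ferrous sulfate heptahydrate 2.650 mg; soluble starch 0.864 g; folic acid 0.288 mg; L-methionine 67.200 mg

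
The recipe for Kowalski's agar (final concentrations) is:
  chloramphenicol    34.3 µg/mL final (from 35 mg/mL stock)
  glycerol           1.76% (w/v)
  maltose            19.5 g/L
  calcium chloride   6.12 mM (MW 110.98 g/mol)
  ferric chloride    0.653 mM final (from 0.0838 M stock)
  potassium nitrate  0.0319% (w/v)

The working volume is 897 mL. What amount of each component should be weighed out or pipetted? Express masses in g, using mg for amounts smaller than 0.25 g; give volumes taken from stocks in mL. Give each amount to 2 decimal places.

Scale factor relative to 1 L: 0.897.
chloramphenicol: V = C2·V2/C1 = 34.3 µg/mL × 897 mL ÷ 35000 µg/mL = 0.88 mL
glycerol: 1.76 g per 100 mL × 897 mL ÷ 100 = 15.79 g
maltose: 19.5 g/L × 0.897 L = 17.49 g
calcium chloride: 6.12 mmol/L × 110.98 g/mol × 0.897 L ÷ 1000 = 0.61 g
ferric chloride: dilute stock: 0.653 mM × 897 mL ÷ 83.8 mM = 6.99 mL
potassium nitrate: 0.0319 g per 100 mL × 897 mL ÷ 100 = 0.29 g

chloramphenicol 0.88 mL; glycerol 15.79 g; maltose 17.49 g; calcium chloride 0.61 g; ferric chloride 6.99 mL; potassium nitrate 0.29 g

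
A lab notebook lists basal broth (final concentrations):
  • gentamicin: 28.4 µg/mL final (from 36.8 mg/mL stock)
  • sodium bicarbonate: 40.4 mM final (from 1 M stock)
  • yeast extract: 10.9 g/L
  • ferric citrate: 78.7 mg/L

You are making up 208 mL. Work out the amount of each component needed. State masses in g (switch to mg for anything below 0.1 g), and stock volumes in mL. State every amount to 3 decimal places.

Working volume: 208 mL = 0.208 L.
gentamicin: C1V1 = C2V2 → 28.4 µg/mL × 208 mL ÷ 36800 µg/mL = 0.161 mL
sodium bicarbonate: C1V1 = C2V2 → 40.4 mM × 208 mL ÷ 1000 mM = 8.403 mL
yeast extract: 10.9 g/L × 0.208 L = 2.267 g
ferric citrate: 78.7 mg/L × 0.208 L = 16.370 mg

gentamicin 0.161 mL; sodium bicarbonate 8.403 mL; yeast extract 2.267 g; ferric citrate 16.370 mg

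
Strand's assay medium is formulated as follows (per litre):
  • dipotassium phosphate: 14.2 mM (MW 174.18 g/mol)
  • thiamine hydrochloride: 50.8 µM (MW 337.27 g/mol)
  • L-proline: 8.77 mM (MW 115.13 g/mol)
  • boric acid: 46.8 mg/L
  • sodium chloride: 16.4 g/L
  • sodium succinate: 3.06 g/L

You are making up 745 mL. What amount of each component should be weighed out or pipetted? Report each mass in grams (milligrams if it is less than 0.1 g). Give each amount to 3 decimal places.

dipotassium phosphate 1.843 g; thiamine hydrochloride 12.764 mg; L-proline 0.752 g; boric acid 34.866 mg; sodium chloride 12.218 g; sodium succinate 2.280 g

Scale factor relative to 1 L: 0.745.
dipotassium phosphate: 14.2 mmol/L × 174.18 g/mol × 0.745 L ÷ 1000 = 1.843 g
thiamine hydrochloride: 50.8 µmol/L × 337.27 g/mol × 0.745 L ÷ 1000 = 12.764 mg
L-proline: 8.77 mmol/L × 115.13 g/mol × 0.745 L ÷ 1000 = 0.752 g
boric acid: 46.8 mg/L × 0.745 L = 34.866 mg
sodium chloride: 16.4 g/L × 0.745 L = 12.218 g
sodium succinate: 3.06 g/L × 0.745 L = 2.280 g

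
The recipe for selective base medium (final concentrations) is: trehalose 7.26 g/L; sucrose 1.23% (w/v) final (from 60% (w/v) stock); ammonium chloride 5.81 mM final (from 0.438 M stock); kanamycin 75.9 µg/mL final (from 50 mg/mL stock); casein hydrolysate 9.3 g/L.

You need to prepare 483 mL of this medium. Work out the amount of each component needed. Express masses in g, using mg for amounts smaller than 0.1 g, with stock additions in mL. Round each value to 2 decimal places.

Working volume: 483 mL = 0.483 L.
trehalose: 7.26 g/L × 0.483 L = 3.51 g
sucrose: C1V1 = C2V2 → 1.23% ÷ 60% × 483 mL = 9.90 mL
ammonium chloride: V = C2·V2/C1 = 5.81 mM × 483 mL ÷ 438 mM = 6.41 mL
kanamycin: C1V1 = C2V2 → 75.9 µg/mL × 483 mL ÷ 50000 µg/mL = 0.73 mL
casein hydrolysate: 9.3 g/L × 0.483 L = 4.49 g

trehalose 3.51 g; sucrose 9.90 mL; ammonium chloride 6.41 mL; kanamycin 0.73 mL; casein hydrolysate 4.49 g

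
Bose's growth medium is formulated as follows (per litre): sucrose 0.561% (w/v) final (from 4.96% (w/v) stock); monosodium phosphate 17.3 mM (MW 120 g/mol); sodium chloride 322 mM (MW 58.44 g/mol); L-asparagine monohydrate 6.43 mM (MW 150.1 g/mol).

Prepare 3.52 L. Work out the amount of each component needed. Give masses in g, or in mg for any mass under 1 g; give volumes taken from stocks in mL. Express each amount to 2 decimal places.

sucrose 398.13 mL; monosodium phosphate 7.31 g; sodium chloride 66.24 g; L-asparagine monohydrate 3.40 g

Working volume: 3.52 L.
sucrose: C1V1 = C2V2 → 0.561% ÷ 4.96% × 3520 mL = 398.13 mL
monosodium phosphate: 17.3 mmol/L × 120 g/mol × 3.52 L ÷ 1000 = 7.31 g
sodium chloride: 322 mmol/L × 58.44 g/mol × 3.52 L ÷ 1000 = 66.24 g
L-asparagine monohydrate: 6.43 mmol/L × 150.1 g/mol × 3.52 L ÷ 1000 = 3.40 g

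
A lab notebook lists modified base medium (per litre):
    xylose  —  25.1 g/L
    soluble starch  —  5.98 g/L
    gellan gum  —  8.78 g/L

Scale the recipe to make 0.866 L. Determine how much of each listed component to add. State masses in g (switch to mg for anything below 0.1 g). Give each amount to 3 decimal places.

Scale factor relative to 1 L: 0.866.
xylose: 25.1 g/L × 0.866 L = 21.737 g
soluble starch: 5.98 g/L × 0.866 L = 5.179 g
gellan gum: 8.78 g/L × 0.866 L = 7.603 g

xylose 21.737 g; soluble starch 5.179 g; gellan gum 7.603 g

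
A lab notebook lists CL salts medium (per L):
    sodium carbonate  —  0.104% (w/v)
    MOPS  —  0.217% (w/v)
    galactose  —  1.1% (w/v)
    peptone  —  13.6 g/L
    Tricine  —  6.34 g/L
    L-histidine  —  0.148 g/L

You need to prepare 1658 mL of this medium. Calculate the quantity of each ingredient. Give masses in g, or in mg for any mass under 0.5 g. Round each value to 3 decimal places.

Scale factor relative to 1 L: 1.658.
sodium carbonate: 0.104 g per 100 mL × 1658 mL ÷ 100 = 1.724 g
MOPS: 0.217% w/v = 2.17 g/L → 2.17 × 1.658 L = 3.598 g
galactose: 1.1% w/v = 11 g/L → 11 × 1.658 L = 18.238 g
peptone: 13.6 g/L × 1.658 L = 22.549 g
Tricine: 6.34 g/L × 1.658 L = 10.512 g
L-histidine: 0.148 g/L × 1.658 L = 0.245384 g = 245.384 mg

sodium carbonate 1.724 g; MOPS 3.598 g; galactose 18.238 g; peptone 22.549 g; Tricine 10.512 g; L-histidine 245.384 mg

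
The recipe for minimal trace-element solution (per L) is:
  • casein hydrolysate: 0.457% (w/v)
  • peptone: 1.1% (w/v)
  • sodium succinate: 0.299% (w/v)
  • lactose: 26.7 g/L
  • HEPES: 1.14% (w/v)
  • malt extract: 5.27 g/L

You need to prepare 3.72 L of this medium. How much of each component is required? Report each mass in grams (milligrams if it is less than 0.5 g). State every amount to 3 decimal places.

Working volume: 3.72 L.
casein hydrolysate: 0.457 g per 100 mL × 3720 mL ÷ 100 = 17.000 g
peptone: 1.1% w/v = 11 g/L → 11 × 3.72 L = 40.920 g
sodium succinate: 0.299 g per 100 mL × 3720 mL ÷ 100 = 11.123 g
lactose: 26.7 g/L × 3.72 L = 99.324 g
HEPES: 1.14 g per 100 mL × 3720 mL ÷ 100 = 42.408 g
malt extract: 5.27 g/L × 3.72 L = 19.604 g

casein hydrolysate 17.000 g; peptone 40.920 g; sodium succinate 11.123 g; lactose 99.324 g; HEPES 42.408 g; malt extract 19.604 g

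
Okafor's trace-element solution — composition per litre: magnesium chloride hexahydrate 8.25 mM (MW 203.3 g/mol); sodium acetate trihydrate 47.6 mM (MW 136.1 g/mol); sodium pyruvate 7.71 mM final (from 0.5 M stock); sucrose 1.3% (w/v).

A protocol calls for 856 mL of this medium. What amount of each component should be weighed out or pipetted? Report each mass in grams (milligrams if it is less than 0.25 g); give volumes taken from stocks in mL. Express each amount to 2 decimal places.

magnesium chloride hexahydrate 1.44 g; sodium acetate trihydrate 5.55 g; sodium pyruvate 13.20 mL; sucrose 11.13 g

Working volume: 856 mL = 0.856 L.
magnesium chloride hexahydrate: 8.25 mmol/L × 203.3 g/mol × 0.856 L ÷ 1000 = 1.44 g
sodium acetate trihydrate: 47.6 mmol/L × 136.1 g/mol × 0.856 L ÷ 1000 = 5.55 g
sodium pyruvate: C1V1 = C2V2 → 7.71 mM × 856 mL ÷ 500 mM = 13.20 mL
sucrose: 1.3 g per 100 mL × 856 mL ÷ 100 = 11.13 g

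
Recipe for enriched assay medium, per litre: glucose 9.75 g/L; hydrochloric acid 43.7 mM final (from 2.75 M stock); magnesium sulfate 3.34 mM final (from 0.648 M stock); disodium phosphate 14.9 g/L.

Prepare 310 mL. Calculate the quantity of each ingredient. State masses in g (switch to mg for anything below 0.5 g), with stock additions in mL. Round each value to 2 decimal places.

glucose 3.02 g; hydrochloric acid 4.93 mL; magnesium sulfate 1.60 mL; disodium phosphate 4.62 g

Target volume = 310 mL = 0.31 L.
glucose: 9.75 g/L × 0.31 L = 3.02 g
hydrochloric acid: V = C2·V2/C1 = 43.7 mM × 310 mL ÷ 2750 mM = 4.93 mL
magnesium sulfate: V = C2·V2/C1 = 3.34 mM × 310 mL ÷ 648 mM = 1.60 mL
disodium phosphate: 14.9 g/L × 0.31 L = 4.62 g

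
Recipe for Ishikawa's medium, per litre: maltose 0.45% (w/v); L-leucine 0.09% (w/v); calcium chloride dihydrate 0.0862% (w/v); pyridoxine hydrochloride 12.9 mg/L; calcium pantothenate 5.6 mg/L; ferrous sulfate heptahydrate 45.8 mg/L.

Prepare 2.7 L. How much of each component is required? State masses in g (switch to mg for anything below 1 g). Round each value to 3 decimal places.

Scale factor relative to 1 L: 2.7.
maltose: 0.45 g per 100 mL × 2700 mL ÷ 100 = 12.150 g
L-leucine: 0.09% w/v = 0.9 g/L → 0.9 × 2.7 L = 2.430 g
calcium chloride dihydrate: 0.0862 g per 100 mL × 2700 mL ÷ 100 = 2.327 g
pyridoxine hydrochloride: 12.9 mg/L × 2.7 L = 34.830 mg
calcium pantothenate: 5.6 mg/L × 2.7 L = 15.120 mg
ferrous sulfate heptahydrate: 45.8 mg/L × 2.7 L = 123.660 mg

maltose 12.150 g; L-leucine 2.430 g; calcium chloride dihydrate 2.327 g; pyridoxine hydrochloride 34.830 mg; calcium pantothenate 15.120 mg; ferrous sulfate heptahydrate 123.660 mg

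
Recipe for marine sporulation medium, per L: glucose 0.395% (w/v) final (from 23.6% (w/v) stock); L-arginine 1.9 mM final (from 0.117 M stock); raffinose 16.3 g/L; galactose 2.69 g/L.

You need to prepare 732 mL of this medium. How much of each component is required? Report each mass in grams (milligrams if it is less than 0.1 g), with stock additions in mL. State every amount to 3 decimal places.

Working volume: 732 mL = 0.732 L.
glucose: dilute stock: 0.395% ÷ 23.6% × 732 mL = 12.252 mL
L-arginine: C1V1 = C2V2 → 1.9 mM × 732 mL ÷ 117 mM = 11.887 mL
raffinose: 16.3 g/L × 0.732 L = 11.932 g
galactose: 2.69 g/L × 0.732 L = 1.969 g

glucose 12.252 mL; L-arginine 11.887 mL; raffinose 11.932 g; galactose 1.969 g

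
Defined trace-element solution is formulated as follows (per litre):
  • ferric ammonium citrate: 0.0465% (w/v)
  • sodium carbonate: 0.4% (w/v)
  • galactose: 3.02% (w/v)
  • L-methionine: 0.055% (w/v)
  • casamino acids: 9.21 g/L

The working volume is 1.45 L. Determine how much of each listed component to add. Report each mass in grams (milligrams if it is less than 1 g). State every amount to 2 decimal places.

Working volume: 1.45 L.
ferric ammonium citrate: 0.0465 g per 100 mL × 1450 mL ÷ 100 = 0.67425 g = 674.25 mg
sodium carbonate: 0.4 g per 100 mL × 1450 mL ÷ 100 = 5.80 g
galactose: 3.02% w/v = 30.2 g/L → 30.2 × 1.45 L = 43.79 g
L-methionine: 0.055% w/v = 0.55 g/L → 0.55 × 1.45 L = 0.7975 g = 797.50 mg
casamino acids: 9.21 g/L × 1.45 L = 13.35 g

ferric ammonium citrate 674.25 mg; sodium carbonate 5.80 g; galactose 43.79 g; L-methionine 797.50 mg; casamino acids 13.35 g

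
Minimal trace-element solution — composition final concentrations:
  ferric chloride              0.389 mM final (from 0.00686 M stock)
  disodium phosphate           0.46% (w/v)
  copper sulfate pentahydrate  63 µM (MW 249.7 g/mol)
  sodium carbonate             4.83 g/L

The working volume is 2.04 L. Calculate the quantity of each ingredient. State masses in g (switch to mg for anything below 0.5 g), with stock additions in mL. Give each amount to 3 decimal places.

Working volume: 2.04 L.
ferric chloride: C1V1 = C2V2 → 0.389 mM × 2040 mL ÷ 6.86 mM = 115.679 mL
disodium phosphate: 0.46 g per 100 mL × 2040 mL ÷ 100 = 9.384 g
copper sulfate pentahydrate: 63 µmol/L × 249.7 g/mol × 2.04 L ÷ 1000 = 32.091 mg
sodium carbonate: 4.83 g/L × 2.04 L = 9.853 g

ferric chloride 115.679 mL; disodium phosphate 9.384 g; copper sulfate pentahydrate 32.091 mg; sodium carbonate 9.853 g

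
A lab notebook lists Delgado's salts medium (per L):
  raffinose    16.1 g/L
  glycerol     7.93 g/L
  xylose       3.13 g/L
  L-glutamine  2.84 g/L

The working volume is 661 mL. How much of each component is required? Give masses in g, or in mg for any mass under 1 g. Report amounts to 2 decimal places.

Working volume: 661 mL = 0.661 L.
raffinose: 16.1 g/L × 0.661 L = 10.64 g
glycerol: 7.93 g/L × 0.661 L = 5.24 g
xylose: 3.13 g/L × 0.661 L = 2.07 g
L-glutamine: 2.84 g/L × 0.661 L = 1.88 g

raffinose 10.64 g; glycerol 5.24 g; xylose 2.07 g; L-glutamine 1.88 g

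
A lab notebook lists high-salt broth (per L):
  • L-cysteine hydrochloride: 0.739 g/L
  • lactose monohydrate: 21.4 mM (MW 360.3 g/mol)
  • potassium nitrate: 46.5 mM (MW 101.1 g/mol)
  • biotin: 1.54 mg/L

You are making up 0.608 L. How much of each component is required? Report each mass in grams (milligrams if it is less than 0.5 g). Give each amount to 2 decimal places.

L-cysteine hydrochloride 449.31 mg; lactose monohydrate 4.69 g; potassium nitrate 2.86 g; biotin 0.94 mg

Working volume: 0.608 L.
L-cysteine hydrochloride: 0.739 g/L × 0.608 L = 0.449312 g = 449.31 mg
lactose monohydrate: 21.4 mmol/L × 360.3 g/mol × 0.608 L ÷ 1000 = 4.69 g
potassium nitrate: 46.5 mmol/L × 101.1 g/mol × 0.608 L ÷ 1000 = 2.86 g
biotin: 1.54 mg/L × 0.608 L = 0.94 mg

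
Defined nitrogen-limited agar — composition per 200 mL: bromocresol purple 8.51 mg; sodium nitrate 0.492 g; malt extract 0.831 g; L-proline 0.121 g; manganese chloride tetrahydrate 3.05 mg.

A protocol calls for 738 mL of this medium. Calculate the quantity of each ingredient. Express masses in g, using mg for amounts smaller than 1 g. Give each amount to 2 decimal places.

bromocresol purple 31.40 mg; sodium nitrate 1.82 g; malt extract 3.07 g; L-proline 446.49 mg; manganese chloride tetrahydrate 11.25 mg

Scale factor = 738 mL / 200 mL = 3.69.
bromocresol purple: 8.51 mg × (738 mL / 200 mL) = 31.40 mg
sodium nitrate: 0.492 g × (738 mL / 200 mL) = 1.82 g
malt extract: 0.831 g × (738 mL / 200 mL) = 3.07 g
L-proline: 0.121 g × (738 mL / 200 mL) = 0.44649 g = 446.49 mg
manganese chloride tetrahydrate: 3.05 mg × (738 mL / 200 mL) = 11.25 mg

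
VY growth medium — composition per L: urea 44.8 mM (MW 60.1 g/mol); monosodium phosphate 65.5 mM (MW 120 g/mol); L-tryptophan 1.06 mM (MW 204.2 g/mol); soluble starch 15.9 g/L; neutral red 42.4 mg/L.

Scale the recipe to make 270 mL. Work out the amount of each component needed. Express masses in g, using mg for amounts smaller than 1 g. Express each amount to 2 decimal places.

Target volume = 270 mL = 0.27 L.
urea: 44.8 mmol/L × 60.1 mg/mmol × 0.27 L = 726.97 mg
monosodium phosphate: 65.5 mmol/L × 120 g/mol × 0.27 L ÷ 1000 = 2.12 g
L-tryptophan: 1.06 mmol/L × 204.2 mg/mmol × 0.27 L = 58.44 mg
soluble starch: 15.9 g/L × 0.27 L = 4.29 g
neutral red: 42.4 mg/L × 0.27 L = 11.45 mg

urea 726.97 mg; monosodium phosphate 2.12 g; L-tryptophan 58.44 mg; soluble starch 4.29 g; neutral red 11.45 mg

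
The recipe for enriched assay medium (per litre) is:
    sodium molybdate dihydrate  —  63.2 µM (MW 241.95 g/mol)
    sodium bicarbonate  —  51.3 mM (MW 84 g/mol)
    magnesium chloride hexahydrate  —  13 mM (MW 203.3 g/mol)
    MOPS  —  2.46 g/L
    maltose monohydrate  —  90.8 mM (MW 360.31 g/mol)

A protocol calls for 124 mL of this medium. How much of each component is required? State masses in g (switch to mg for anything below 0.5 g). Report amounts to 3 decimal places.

Target volume = 124 mL = 0.124 L.
sodium molybdate dihydrate: 63.2 µmol/L × 241.95 g/mol × 0.124 L ÷ 1000 = 1.896 mg
sodium bicarbonate: 51.3 mmol/L × 84 g/mol × 0.124 L ÷ 1000 = 0.534 g
magnesium chloride hexahydrate: 13 mmol/L × 203.3 mg/mmol × 0.124 L = 327.720 mg
MOPS: 2.46 g/L × 0.124 L = 0.30504 g = 305.040 mg
maltose monohydrate: 90.8 mmol/L × 360.31 g/mol × 0.124 L ÷ 1000 = 4.057 g

sodium molybdate dihydrate 1.896 mg; sodium bicarbonate 0.534 g; magnesium chloride hexahydrate 327.720 mg; MOPS 305.040 mg; maltose monohydrate 4.057 g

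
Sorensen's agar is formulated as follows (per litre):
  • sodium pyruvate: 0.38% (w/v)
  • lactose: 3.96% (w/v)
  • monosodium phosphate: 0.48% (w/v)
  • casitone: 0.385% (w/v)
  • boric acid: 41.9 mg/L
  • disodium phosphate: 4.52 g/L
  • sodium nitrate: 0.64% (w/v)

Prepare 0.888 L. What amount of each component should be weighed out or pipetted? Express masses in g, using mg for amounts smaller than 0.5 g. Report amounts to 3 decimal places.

sodium pyruvate 3.374 g; lactose 35.165 g; monosodium phosphate 4.262 g; casitone 3.419 g; boric acid 37.207 mg; disodium phosphate 4.014 g; sodium nitrate 5.683 g

Scale factor relative to 1 L: 0.888.
sodium pyruvate: 0.38% w/v = 3.8 g/L → 3.8 × 0.888 L = 3.374 g
lactose: 3.96 g per 100 mL × 888 mL ÷ 100 = 35.165 g
monosodium phosphate: 0.48% w/v = 4.8 g/L → 4.8 × 0.888 L = 4.262 g
casitone: 0.385% w/v = 3.85 g/L → 3.85 × 0.888 L = 3.419 g
boric acid: 41.9 mg/L × 0.888 L = 37.207 mg
disodium phosphate: 4.52 g/L × 0.888 L = 4.014 g
sodium nitrate: 0.64 g per 100 mL × 888 mL ÷ 100 = 5.683 g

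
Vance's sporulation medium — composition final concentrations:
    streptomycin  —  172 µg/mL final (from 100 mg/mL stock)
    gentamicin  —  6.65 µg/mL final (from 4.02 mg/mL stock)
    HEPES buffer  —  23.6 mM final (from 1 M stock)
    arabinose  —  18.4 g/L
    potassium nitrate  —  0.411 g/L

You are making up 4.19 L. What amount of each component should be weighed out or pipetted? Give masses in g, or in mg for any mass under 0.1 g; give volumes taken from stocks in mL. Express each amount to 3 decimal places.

Working volume: 4.19 L.
streptomycin: C1V1 = C2V2 → 172 µg/mL × 4190 mL ÷ 100000 µg/mL = 7.207 mL
gentamicin: V = C2·V2/C1 = 6.65 µg/mL × 4190 mL ÷ 4020 µg/mL = 6.931 mL
HEPES buffer: V = C2·V2/C1 = 23.6 mM × 4190 mL ÷ 1000 mM = 98.884 mL
arabinose: 18.4 g/L × 4.19 L = 77.096 g
potassium nitrate: 0.411 g/L × 4.19 L = 1.722 g

streptomycin 7.207 mL; gentamicin 6.931 mL; HEPES buffer 98.884 mL; arabinose 77.096 g; potassium nitrate 1.722 g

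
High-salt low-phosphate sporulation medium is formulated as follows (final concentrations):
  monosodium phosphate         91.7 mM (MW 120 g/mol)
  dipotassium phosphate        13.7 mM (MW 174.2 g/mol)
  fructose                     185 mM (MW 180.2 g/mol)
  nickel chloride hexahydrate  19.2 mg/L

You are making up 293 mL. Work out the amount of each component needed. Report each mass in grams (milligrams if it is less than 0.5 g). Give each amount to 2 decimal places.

Working volume: 293 mL = 0.293 L.
monosodium phosphate: 91.7 mmol/L × 120 g/mol × 0.293 L ÷ 1000 = 3.22 g
dipotassium phosphate: 13.7 mmol/L × 174.2 g/mol × 0.293 L ÷ 1000 = 0.70 g
fructose: 185 mmol/L × 180.2 g/mol × 0.293 L ÷ 1000 = 9.77 g
nickel chloride hexahydrate: 19.2 mg/L × 0.293 L = 5.63 mg

monosodium phosphate 3.22 g; dipotassium phosphate 0.70 g; fructose 9.77 g; nickel chloride hexahydrate 5.63 mg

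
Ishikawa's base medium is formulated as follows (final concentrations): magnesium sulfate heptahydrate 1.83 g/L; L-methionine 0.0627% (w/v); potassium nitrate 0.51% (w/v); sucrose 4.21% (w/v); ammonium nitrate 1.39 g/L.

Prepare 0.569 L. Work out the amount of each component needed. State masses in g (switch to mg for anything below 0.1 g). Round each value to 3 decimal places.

Scale factor relative to 1 L: 0.569.
magnesium sulfate heptahydrate: 1.83 g/L × 0.569 L = 1.041 g
L-methionine: 0.0627 g per 100 mL × 569 mL ÷ 100 = 0.357 g
potassium nitrate: 0.51 g per 100 mL × 569 mL ÷ 100 = 2.902 g
sucrose: 4.21% w/v = 42.1 g/L → 42.1 × 0.569 L = 23.955 g
ammonium nitrate: 1.39 g/L × 0.569 L = 0.791 g

magnesium sulfate heptahydrate 1.041 g; L-methionine 0.357 g; potassium nitrate 2.902 g; sucrose 23.955 g; ammonium nitrate 0.791 g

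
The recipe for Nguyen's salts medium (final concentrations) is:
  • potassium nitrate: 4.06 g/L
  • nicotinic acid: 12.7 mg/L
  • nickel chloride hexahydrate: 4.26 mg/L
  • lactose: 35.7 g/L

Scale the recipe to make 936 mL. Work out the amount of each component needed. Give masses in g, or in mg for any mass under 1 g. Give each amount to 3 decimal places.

potassium nitrate 3.800 g; nicotinic acid 11.887 mg; nickel chloride hexahydrate 3.987 mg; lactose 33.415 g

Scale factor relative to 1 L: 0.936.
potassium nitrate: 4.06 g/L × 0.936 L = 3.800 g
nicotinic acid: 12.7 mg/L × 0.936 L = 11.887 mg
nickel chloride hexahydrate: 4.26 mg/L × 0.936 L = 3.987 mg
lactose: 35.7 g/L × 0.936 L = 33.415 g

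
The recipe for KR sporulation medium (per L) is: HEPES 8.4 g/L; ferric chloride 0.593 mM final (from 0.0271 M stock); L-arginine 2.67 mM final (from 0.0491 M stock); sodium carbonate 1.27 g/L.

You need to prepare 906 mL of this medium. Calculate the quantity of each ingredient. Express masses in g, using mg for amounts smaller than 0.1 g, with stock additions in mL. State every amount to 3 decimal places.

HEPES 7.610 g; ferric chloride 19.825 mL; L-arginine 49.267 mL; sodium carbonate 1.151 g

Scale factor relative to 1 L: 0.906.
HEPES: 8.4 g/L × 0.906 L = 7.610 g
ferric chloride: dilute stock: 0.593 mM × 906 mL ÷ 27.1 mM = 19.825 mL
L-arginine: dilute stock: 2.67 mM × 906 mL ÷ 49.1 mM = 49.267 mL
sodium carbonate: 1.27 g/L × 0.906 L = 1.151 g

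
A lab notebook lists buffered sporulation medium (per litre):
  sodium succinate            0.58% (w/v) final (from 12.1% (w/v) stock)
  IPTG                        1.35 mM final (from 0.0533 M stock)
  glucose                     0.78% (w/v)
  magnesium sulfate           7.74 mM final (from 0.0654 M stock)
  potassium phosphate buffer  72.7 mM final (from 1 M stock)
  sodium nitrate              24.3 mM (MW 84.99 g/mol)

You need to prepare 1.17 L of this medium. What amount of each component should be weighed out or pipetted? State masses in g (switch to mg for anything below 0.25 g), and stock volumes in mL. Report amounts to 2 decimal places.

sodium succinate 56.08 mL; IPTG 29.63 mL; glucose 9.13 g; magnesium sulfate 138.47 mL; potassium phosphate buffer 85.06 mL; sodium nitrate 2.42 g

Scale factor relative to 1 L: 1.17.
sodium succinate: C1V1 = C2V2 → 0.58% ÷ 12.1% × 1170 mL = 56.08 mL
IPTG: C1V1 = C2V2 → 1.35 mM × 1170 mL ÷ 53.3 mM = 29.63 mL
glucose: 0.78 g per 100 mL × 1170 mL ÷ 100 = 9.13 g
magnesium sulfate: C1V1 = C2V2 → 7.74 mM × 1170 mL ÷ 65.4 mM = 138.47 mL
potassium phosphate buffer: dilute stock: 72.7 mM × 1170 mL ÷ 1000 mM = 85.06 mL
sodium nitrate: 24.3 mmol/L × 84.99 g/mol × 1.17 L ÷ 1000 = 2.42 g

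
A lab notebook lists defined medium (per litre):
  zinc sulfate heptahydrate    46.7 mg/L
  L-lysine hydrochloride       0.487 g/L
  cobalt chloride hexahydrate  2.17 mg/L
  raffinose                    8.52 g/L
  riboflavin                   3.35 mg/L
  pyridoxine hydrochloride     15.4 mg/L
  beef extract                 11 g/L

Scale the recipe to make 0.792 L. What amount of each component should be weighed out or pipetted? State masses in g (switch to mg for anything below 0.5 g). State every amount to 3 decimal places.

zinc sulfate heptahydrate 36.986 mg; L-lysine hydrochloride 385.704 mg; cobalt chloride hexahydrate 1.719 mg; raffinose 6.748 g; riboflavin 2.653 mg; pyridoxine hydrochloride 12.197 mg; beef extract 8.712 g

Scale factor relative to 1 L: 0.792.
zinc sulfate heptahydrate: 46.7 mg/L × 0.792 L = 36.986 mg
L-lysine hydrochloride: 0.487 g/L × 0.792 L = 0.385704 g = 385.704 mg
cobalt chloride hexahydrate: 2.17 mg/L × 0.792 L = 1.719 mg
raffinose: 8.52 g/L × 0.792 L = 6.748 g
riboflavin: 3.35 mg/L × 0.792 L = 2.653 mg
pyridoxine hydrochloride: 15.4 mg/L × 0.792 L = 12.197 mg
beef extract: 11 g/L × 0.792 L = 8.712 g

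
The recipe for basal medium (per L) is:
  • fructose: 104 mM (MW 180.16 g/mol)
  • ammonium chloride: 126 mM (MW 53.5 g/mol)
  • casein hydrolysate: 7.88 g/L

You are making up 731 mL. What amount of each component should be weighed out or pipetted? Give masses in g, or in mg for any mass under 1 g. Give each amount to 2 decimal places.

Scale factor relative to 1 L: 0.731.
fructose: 104 mmol/L × 180.16 g/mol × 0.731 L ÷ 1000 = 13.70 g
ammonium chloride: 126 mmol/L × 53.5 g/mol × 0.731 L ÷ 1000 = 4.93 g
casein hydrolysate: 7.88 g/L × 0.731 L = 5.76 g

fructose 13.70 g; ammonium chloride 4.93 g; casein hydrolysate 5.76 g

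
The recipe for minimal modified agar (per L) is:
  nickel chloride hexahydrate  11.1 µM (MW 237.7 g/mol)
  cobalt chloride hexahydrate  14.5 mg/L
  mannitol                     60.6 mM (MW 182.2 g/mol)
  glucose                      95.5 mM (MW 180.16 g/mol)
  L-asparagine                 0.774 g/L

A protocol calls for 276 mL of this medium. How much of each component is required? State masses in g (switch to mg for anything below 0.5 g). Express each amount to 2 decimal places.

nickel chloride hexahydrate 0.73 mg; cobalt chloride hexahydrate 4.00 mg; mannitol 3.05 g; glucose 4.75 g; L-asparagine 213.62 mg

Scale factor relative to 1 L: 0.276.
nickel chloride hexahydrate: 11.1 µmol/L × 237.7 g/mol × 0.276 L ÷ 1000 = 0.73 mg
cobalt chloride hexahydrate: 14.5 mg/L × 0.276 L = 4.00 mg
mannitol: 60.6 mmol/L × 182.2 g/mol × 0.276 L ÷ 1000 = 3.05 g
glucose: 95.5 mmol/L × 180.16 g/mol × 0.276 L ÷ 1000 = 4.75 g
L-asparagine: 0.774 g/L × 0.276 L = 0.213624 g = 213.62 mg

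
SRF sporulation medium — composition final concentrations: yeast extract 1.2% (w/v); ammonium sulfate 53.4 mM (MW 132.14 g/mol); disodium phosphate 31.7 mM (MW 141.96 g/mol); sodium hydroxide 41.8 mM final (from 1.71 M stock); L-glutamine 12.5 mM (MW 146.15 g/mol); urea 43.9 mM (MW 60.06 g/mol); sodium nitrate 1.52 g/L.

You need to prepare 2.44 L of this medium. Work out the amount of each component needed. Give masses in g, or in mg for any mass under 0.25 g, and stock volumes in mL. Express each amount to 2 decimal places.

yeast extract 29.28 g; ammonium sulfate 17.22 g; disodium phosphate 10.98 g; sodium hydroxide 59.64 mL; L-glutamine 4.46 g; urea 6.43 g; sodium nitrate 3.71 g

Scale factor relative to 1 L: 2.44.
yeast extract: 1.2 g per 100 mL × 2440 mL ÷ 100 = 29.28 g
ammonium sulfate: 53.4 mmol/L × 132.14 g/mol × 2.44 L ÷ 1000 = 17.22 g
disodium phosphate: 31.7 mmol/L × 141.96 g/mol × 2.44 L ÷ 1000 = 10.98 g
sodium hydroxide: V = C2·V2/C1 = 41.8 mM × 2440 mL ÷ 1710 mM = 59.64 mL
L-glutamine: 12.5 mmol/L × 146.15 g/mol × 2.44 L ÷ 1000 = 4.46 g
urea: 43.9 mmol/L × 60.06 g/mol × 2.44 L ÷ 1000 = 6.43 g
sodium nitrate: 1.52 g/L × 2.44 L = 3.71 g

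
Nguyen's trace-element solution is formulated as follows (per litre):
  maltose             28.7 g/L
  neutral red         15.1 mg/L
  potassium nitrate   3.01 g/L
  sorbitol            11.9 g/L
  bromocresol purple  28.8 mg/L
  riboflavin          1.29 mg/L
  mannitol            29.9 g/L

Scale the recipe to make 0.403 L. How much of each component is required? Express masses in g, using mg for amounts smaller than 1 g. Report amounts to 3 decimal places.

maltose 11.566 g; neutral red 6.085 mg; potassium nitrate 1.213 g; sorbitol 4.796 g; bromocresol purple 11.606 mg; riboflavin 0.520 mg; mannitol 12.050 g

Scale factor relative to 1 L: 0.403.
maltose: 28.7 g/L × 0.403 L = 11.566 g
neutral red: 15.1 mg/L × 0.403 L = 6.085 mg
potassium nitrate: 3.01 g/L × 0.403 L = 1.213 g
sorbitol: 11.9 g/L × 0.403 L = 4.796 g
bromocresol purple: 28.8 mg/L × 0.403 L = 11.606 mg
riboflavin: 1.29 mg/L × 0.403 L = 0.520 mg
mannitol: 29.9 g/L × 0.403 L = 12.050 g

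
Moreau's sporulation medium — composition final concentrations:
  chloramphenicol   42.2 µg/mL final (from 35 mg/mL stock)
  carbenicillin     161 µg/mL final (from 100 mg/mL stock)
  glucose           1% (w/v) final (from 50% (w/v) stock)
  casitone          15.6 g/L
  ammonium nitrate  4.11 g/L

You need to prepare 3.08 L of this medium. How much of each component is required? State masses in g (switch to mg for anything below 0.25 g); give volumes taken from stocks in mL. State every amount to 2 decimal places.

Working volume: 3.08 L.
chloramphenicol: dilute stock: 42.2 µg/mL × 3080 mL ÷ 35000 µg/mL = 3.71 mL
carbenicillin: C1V1 = C2V2 → 161 µg/mL × 3080 mL ÷ 100000 µg/mL = 4.96 mL
glucose: dilute stock: 1% ÷ 50% × 3080 mL = 61.60 mL
casitone: 15.6 g/L × 3.08 L = 48.05 g
ammonium nitrate: 4.11 g/L × 3.08 L = 12.66 g

chloramphenicol 3.71 mL; carbenicillin 4.96 mL; glucose 61.60 mL; casitone 48.05 g; ammonium nitrate 12.66 g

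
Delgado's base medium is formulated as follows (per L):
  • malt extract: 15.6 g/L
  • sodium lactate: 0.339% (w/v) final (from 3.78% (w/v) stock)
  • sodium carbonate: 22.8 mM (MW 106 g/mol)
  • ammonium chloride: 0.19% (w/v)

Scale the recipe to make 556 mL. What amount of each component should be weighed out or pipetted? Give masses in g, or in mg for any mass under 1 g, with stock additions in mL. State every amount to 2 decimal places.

malt extract 8.67 g; sodium lactate 49.86 mL; sodium carbonate 1.34 g; ammonium chloride 1.06 g

Working volume: 556 mL = 0.556 L.
malt extract: 15.6 g/L × 0.556 L = 8.67 g
sodium lactate: V = C2·V2/C1 = 0.339% ÷ 3.78% × 556 mL = 49.86 mL
sodium carbonate: 22.8 mmol/L × 106 g/mol × 0.556 L ÷ 1000 = 1.34 g
ammonium chloride: 0.19% w/v = 1.9 g/L → 1.9 × 0.556 L = 1.06 g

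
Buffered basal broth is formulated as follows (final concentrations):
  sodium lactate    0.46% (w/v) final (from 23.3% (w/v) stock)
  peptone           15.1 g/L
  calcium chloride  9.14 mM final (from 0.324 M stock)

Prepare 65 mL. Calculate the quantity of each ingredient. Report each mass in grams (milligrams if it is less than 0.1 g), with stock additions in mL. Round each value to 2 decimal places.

Target volume = 65 mL = 0.065 L.
sodium lactate: C1V1 = C2V2 → 0.46% ÷ 23.3% × 65 mL = 1.28 mL
peptone: 15.1 g/L × 0.065 L = 0.98 g
calcium chloride: dilute stock: 9.14 mM × 65 mL ÷ 324 mM = 1.83 mL

sodium lactate 1.28 mL; peptone 0.98 g; calcium chloride 1.83 mL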